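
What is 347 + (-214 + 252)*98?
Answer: 4071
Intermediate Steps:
347 + (-214 + 252)*98 = 347 + 38*98 = 347 + 3724 = 4071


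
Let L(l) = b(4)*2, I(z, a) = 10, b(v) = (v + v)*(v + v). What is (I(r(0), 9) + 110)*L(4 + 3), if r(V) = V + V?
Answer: 15360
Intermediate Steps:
r(V) = 2*V
b(v) = 4*v² (b(v) = (2*v)*(2*v) = 4*v²)
L(l) = 128 (L(l) = (4*4²)*2 = (4*16)*2 = 64*2 = 128)
(I(r(0), 9) + 110)*L(4 + 3) = (10 + 110)*128 = 120*128 = 15360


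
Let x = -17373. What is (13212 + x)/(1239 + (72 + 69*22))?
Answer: -1387/943 ≈ -1.4708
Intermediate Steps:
(13212 + x)/(1239 + (72 + 69*22)) = (13212 - 17373)/(1239 + (72 + 69*22)) = -4161/(1239 + (72 + 1518)) = -4161/(1239 + 1590) = -4161/2829 = -4161*1/2829 = -1387/943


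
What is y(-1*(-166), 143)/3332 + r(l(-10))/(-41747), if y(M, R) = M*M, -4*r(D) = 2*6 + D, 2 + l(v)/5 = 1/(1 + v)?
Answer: 10353433817/1251909036 ≈ 8.2701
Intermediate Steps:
l(v) = -10 + 5/(1 + v)
r(D) = -3 - D/4 (r(D) = -(2*6 + D)/4 = -(12 + D)/4 = -3 - D/4)
y(M, R) = M**2
y(-1*(-166), 143)/3332 + r(l(-10))/(-41747) = (-1*(-166))**2/3332 + (-3 - 5*(-1 - 2*(-10))/(4*(1 - 10)))/(-41747) = 166**2*(1/3332) + (-3 - 5*(-1 + 20)/(4*(-9)))*(-1/41747) = 27556*(1/3332) + (-3 - 5*(-1)*19/(4*9))*(-1/41747) = 6889/833 + (-3 - 1/4*(-95/9))*(-1/41747) = 6889/833 + (-3 + 95/36)*(-1/41747) = 6889/833 - 13/36*(-1/41747) = 6889/833 + 13/1502892 = 10353433817/1251909036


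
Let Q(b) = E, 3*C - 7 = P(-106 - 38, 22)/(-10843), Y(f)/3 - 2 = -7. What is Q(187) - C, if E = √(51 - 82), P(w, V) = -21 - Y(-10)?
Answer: -75907/32529 + I*√31 ≈ -2.3335 + 5.5678*I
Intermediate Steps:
Y(f) = -15 (Y(f) = 6 + 3*(-7) = 6 - 21 = -15)
P(w, V) = -6 (P(w, V) = -21 - 1*(-15) = -21 + 15 = -6)
C = 75907/32529 (C = 7/3 + (-6/(-10843))/3 = 7/3 + (-6*(-1/10843))/3 = 7/3 + (⅓)*(6/10843) = 7/3 + 2/10843 = 75907/32529 ≈ 2.3335)
E = I*√31 (E = √(-31) = I*√31 ≈ 5.5678*I)
Q(b) = I*√31
Q(187) - C = I*√31 - 1*75907/32529 = I*√31 - 75907/32529 = -75907/32529 + I*√31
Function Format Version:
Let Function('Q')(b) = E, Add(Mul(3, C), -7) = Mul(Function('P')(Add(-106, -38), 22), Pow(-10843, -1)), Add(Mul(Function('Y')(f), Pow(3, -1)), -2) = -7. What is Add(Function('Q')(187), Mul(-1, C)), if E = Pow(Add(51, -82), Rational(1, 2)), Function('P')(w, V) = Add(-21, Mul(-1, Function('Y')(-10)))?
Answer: Add(Rational(-75907, 32529), Mul(I, Pow(31, Rational(1, 2)))) ≈ Add(-2.3335, Mul(5.5678, I))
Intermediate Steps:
Function('Y')(f) = -15 (Function('Y')(f) = Add(6, Mul(3, -7)) = Add(6, -21) = -15)
Function('P')(w, V) = -6 (Function('P')(w, V) = Add(-21, Mul(-1, -15)) = Add(-21, 15) = -6)
C = Rational(75907, 32529) (C = Add(Rational(7, 3), Mul(Rational(1, 3), Mul(-6, Pow(-10843, -1)))) = Add(Rational(7, 3), Mul(Rational(1, 3), Mul(-6, Rational(-1, 10843)))) = Add(Rational(7, 3), Mul(Rational(1, 3), Rational(6, 10843))) = Add(Rational(7, 3), Rational(2, 10843)) = Rational(75907, 32529) ≈ 2.3335)
E = Mul(I, Pow(31, Rational(1, 2))) (E = Pow(-31, Rational(1, 2)) = Mul(I, Pow(31, Rational(1, 2))) ≈ Mul(5.5678, I))
Function('Q')(b) = Mul(I, Pow(31, Rational(1, 2)))
Add(Function('Q')(187), Mul(-1, C)) = Add(Mul(I, Pow(31, Rational(1, 2))), Mul(-1, Rational(75907, 32529))) = Add(Mul(I, Pow(31, Rational(1, 2))), Rational(-75907, 32529)) = Add(Rational(-75907, 32529), Mul(I, Pow(31, Rational(1, 2))))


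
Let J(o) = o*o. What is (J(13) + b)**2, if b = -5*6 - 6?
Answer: 17689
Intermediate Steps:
b = -36 (b = -30 - 6 = -36)
J(o) = o**2
(J(13) + b)**2 = (13**2 - 36)**2 = (169 - 36)**2 = 133**2 = 17689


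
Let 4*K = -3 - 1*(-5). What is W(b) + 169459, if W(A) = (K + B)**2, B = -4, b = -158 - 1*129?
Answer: 677885/4 ≈ 1.6947e+5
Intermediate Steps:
b = -287 (b = -158 - 129 = -287)
K = 1/2 (K = (-3 - 1*(-5))/4 = (-3 + 5)/4 = (1/4)*2 = 1/2 ≈ 0.50000)
W(A) = 49/4 (W(A) = (1/2 - 4)**2 = (-7/2)**2 = 49/4)
W(b) + 169459 = 49/4 + 169459 = 677885/4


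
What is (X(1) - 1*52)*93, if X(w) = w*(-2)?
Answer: -5022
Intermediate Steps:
X(w) = -2*w
(X(1) - 1*52)*93 = (-2*1 - 1*52)*93 = (-2 - 52)*93 = -54*93 = -5022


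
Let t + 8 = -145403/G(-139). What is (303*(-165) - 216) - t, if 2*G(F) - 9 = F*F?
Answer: -485066592/9665 ≈ -50188.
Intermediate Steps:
G(F) = 9/2 + F**2/2 (G(F) = 9/2 + (F*F)/2 = 9/2 + F**2/2)
t = -222723/9665 (t = -8 - 145403/(9/2 + (1/2)*(-139)**2) = -8 - 145403/(9/2 + (1/2)*19321) = -8 - 145403/(9/2 + 19321/2) = -8 - 145403/9665 = -222723/9665 ≈ -23.044)
(303*(-165) - 216) - t = (303*(-165) - 216) - 1*(-222723/9665) = (-49995 - 216) + 222723/9665 = -50211 + 222723/9665 = -485066592/9665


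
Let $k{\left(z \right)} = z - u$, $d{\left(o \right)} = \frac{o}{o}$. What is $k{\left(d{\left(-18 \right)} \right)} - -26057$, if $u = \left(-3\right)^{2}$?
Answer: $26049$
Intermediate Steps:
$u = 9$
$d{\left(o \right)} = 1$
$k{\left(z \right)} = -9 + z$ ($k{\left(z \right)} = z - 9 = -9 + z$)
$k{\left(d{\left(-18 \right)} \right)} - -26057 = \left(-9 + 1\right) - -26057 = -8 + 26057 = 26049$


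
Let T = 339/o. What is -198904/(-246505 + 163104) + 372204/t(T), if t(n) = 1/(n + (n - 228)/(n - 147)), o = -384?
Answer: 12502663475594701/50518320928 ≈ 2.4749e+5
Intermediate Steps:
T = -113/128 (T = 339/(-384) = 339*(-1/384) = -113/128 ≈ -0.88281)
t(n) = 1/(n + (-228 + n)/(-147 + n))
-198904/(-246505 + 163104) + 372204/t(T) = -198904/(-246505 + 163104) + 372204/(((147 - 1*(-113/128))/(228 - (-113/128)² + 146*(-113/128)))) = -198904/(-83401) + 372204/(((147 + 113/128)/(228 - 1*12769/16384 - 8249/64))) = -198904*(-1/83401) + 372204/(((18929/128)/(228 - 12769/16384 - 8249/64))) = 198904/83401 + 372204/(((18929/128)/(1611039/16384))) = 198904/83401 + 372204/(((16384/1611039)*(18929/128))) = 198904/83401 + 372204/(2422912/1611039) = 198904/83401 + 372204*(1611039/2422912) = 198904/83401 + 149908789989/605728 = 12502663475594701/50518320928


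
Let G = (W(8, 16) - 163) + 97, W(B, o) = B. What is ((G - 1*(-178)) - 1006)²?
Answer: 784996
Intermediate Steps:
G = -58 (G = (8 - 163) + 97 = -155 + 97 = -58)
((G - 1*(-178)) - 1006)² = ((-58 - 1*(-178)) - 1006)² = ((-58 + 178) - 1006)² = (120 - 1006)² = (-886)² = 784996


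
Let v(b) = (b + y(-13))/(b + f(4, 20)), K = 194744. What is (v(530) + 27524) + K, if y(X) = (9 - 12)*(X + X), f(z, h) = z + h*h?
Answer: 103799460/467 ≈ 2.2227e+5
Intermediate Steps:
f(z, h) = z + h**2
y(X) = -6*X
v(b) = (78 + b)/(404 + b) (v(b) = (b - 6*(-13))/(b + (4 + 20**2)) = (b + 78)/(b + (4 + 400)) = (78 + b)/(b + 404) = (78 + b)/(404 + b))
(v(530) + 27524) + K = ((78 + 530)/(404 + 530) + 27524) + 194744 = (608/934 + 27524) + 194744 = ((1/934)*608 + 27524) + 194744 = (304/467 + 27524) + 194744 = 12854012/467 + 194744 = 103799460/467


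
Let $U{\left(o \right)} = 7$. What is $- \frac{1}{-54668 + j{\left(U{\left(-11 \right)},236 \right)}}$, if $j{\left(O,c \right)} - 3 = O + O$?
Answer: $\frac{1}{54651} \approx 1.8298 \cdot 10^{-5}$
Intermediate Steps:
$j{\left(O,c \right)} = 3 + 2 O$ ($j{\left(O,c \right)} = 3 + \left(O + O\right) = 3 + 2 O$)
$- \frac{1}{-54668 + j{\left(U{\left(-11 \right)},236 \right)}} = - \frac{1}{-54668 + \left(3 + 2 \cdot 7\right)} = - \frac{1}{-54668 + \left(3 + 14\right)} = - \frac{1}{-54668 + 17} = - \frac{1}{-54651} = \left(-1\right) \left(- \frac{1}{54651}\right) = \frac{1}{54651}$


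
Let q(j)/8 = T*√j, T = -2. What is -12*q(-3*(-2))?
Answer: 192*√6 ≈ 470.30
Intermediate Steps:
q(j) = -16*√j (q(j) = 8*(-2*√j) = -16*√j)
-12*q(-3*(-2)) = -(-192)*√(-3*(-2)) = -(-192)*√6 = 192*√6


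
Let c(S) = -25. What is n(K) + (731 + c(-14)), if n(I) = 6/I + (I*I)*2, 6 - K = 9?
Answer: 722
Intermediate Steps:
K = -3 (K = 6 - 1*9 = 6 - 9 = -3)
n(I) = 2*I² + 6/I (n(I) = 6/I + I²*2 = 6/I + 2*I² = 2*I² + 6/I)
n(K) + (731 + c(-14)) = 2*(3 + (-3)³)/(-3) + (731 - 25) = 2*(-⅓)*(3 - 27) + 706 = 2*(-⅓)*(-24) + 706 = 16 + 706 = 722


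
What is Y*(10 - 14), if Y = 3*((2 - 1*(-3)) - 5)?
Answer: 0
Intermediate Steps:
Y = 0 (Y = 3*((2 + 3) - 5) = 3*(5 - 5) = 3*0 = 0)
Y*(10 - 14) = 0*(10 - 14) = 0*(-4) = 0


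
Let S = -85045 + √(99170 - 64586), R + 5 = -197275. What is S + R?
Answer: -282325 + 2*√8646 ≈ -2.8214e+5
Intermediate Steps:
R = -197280 (R = -5 - 197275 = -197280)
S = -85045 + 2*√8646 (S = -85045 + √34584 = -85045 + 2*√8646 ≈ -84859.)
S + R = (-85045 + 2*√8646) - 197280 = -282325 + 2*√8646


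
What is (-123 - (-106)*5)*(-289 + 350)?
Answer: 24827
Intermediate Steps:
(-123 - (-106)*5)*(-289 + 350) = (-123 - 1*(-530))*61 = (-123 + 530)*61 = 407*61 = 24827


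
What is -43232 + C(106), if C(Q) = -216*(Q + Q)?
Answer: -89024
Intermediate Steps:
C(Q) = -432*Q
-43232 + C(106) = -43232 - 432*106 = -43232 - 45792 = -89024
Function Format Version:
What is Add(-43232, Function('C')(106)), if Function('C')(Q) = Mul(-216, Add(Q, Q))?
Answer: -89024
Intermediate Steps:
Function('C')(Q) = Mul(-432, Q) (Function('C')(Q) = Mul(-216, Mul(2, Q)) = Mul(-432, Q))
Add(-43232, Function('C')(106)) = Add(-43232, Mul(-432, 106)) = Add(-43232, -45792) = -89024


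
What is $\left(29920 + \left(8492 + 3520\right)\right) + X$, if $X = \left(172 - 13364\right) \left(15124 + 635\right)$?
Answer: $-207850796$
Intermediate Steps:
$X = -207892728$ ($X = \left(-13192\right) 15759 = -207892728$)
$\left(29920 + \left(8492 + 3520\right)\right) + X = \left(29920 + \left(8492 + 3520\right)\right) - 207892728 = \left(29920 + 12012\right) - 207892728 = 41932 - 207892728 = -207850796$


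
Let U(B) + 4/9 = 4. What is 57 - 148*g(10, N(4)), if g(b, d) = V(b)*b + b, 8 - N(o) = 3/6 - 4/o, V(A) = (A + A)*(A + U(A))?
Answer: -3624007/9 ≈ -4.0267e+5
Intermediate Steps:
U(B) = 32/9 (U(B) = -4/9 + 4 = 32/9)
V(A) = 2*A*(32/9 + A) (V(A) = (A + A)*(A + 32/9) = (2*A)*(32/9 + A) = 2*A*(32/9 + A))
N(o) = 15/2 + 4/o (N(o) = 8 - (3/6 - 4/o) = 8 - (3*(1/6) - 4/o) = 8 - (1/2 - 4/o) = 8 + (-1/2 + 4/o) = 15/2 + 4/o)
g(b, d) = b + 2*b**2*(32 + 9*b)/9 (g(b, d) = (2*b*(32 + 9*b)/9)*b + b = 2*b**2*(32 + 9*b)/9 + b = b + 2*b**2*(32 + 9*b)/9)
57 - 148*g(10, N(4)) = 57 - 148*10*(9 + 2*10*(32 + 9*10))/9 = 57 - 148*10*(9 + 2*10*(32 + 90))/9 = 57 - 148*10*(9 + 2*10*122)/9 = 57 - 148*10*(9 + 2440)/9 = 57 - 148*10*2449/9 = 57 - 148*24490/9 = 57 - 3624520/9 = -3624007/9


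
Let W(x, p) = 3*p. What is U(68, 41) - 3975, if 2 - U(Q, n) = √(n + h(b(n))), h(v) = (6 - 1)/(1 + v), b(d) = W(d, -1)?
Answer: -3973 - √154/2 ≈ -3979.2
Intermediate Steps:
b(d) = -3 (b(d) = 3*(-1) = -3)
h(v) = 5/(1 + v)
U(Q, n) = 2 - √(-5/2 + n) (U(Q, n) = 2 - √(n + 5/(1 - 3)) = 2 - √(n + 5/(-2)) = 2 - √(n + 5*(-½)) = 2 - √(n - 5/2) = 2 - √(-5/2 + n))
U(68, 41) - 3975 = (2 - √(-10 + 4*41)/2) - 3975 = (2 - √(-10 + 164)/2) - 3975 = (2 - √154/2) - 3975 = -3973 - √154/2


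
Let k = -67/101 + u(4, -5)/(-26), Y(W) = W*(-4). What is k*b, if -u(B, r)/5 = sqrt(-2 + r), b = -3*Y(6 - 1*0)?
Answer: -4824/101 + 180*I*sqrt(7)/13 ≈ -47.762 + 36.633*I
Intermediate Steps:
Y(W) = -4*W
b = 72 (b = -(-12)*(6 - 1*0) = -(-12)*(6 + 0) = -(-12)*6 = -3*(-24) = 72)
u(B, r) = -5*sqrt(-2 + r)
k = -67/101 + 5*I*sqrt(7)/26 (k = -67/101 - 5*sqrt(-2 - 5)/(-26) = -67*1/101 - 5*I*sqrt(7)*(-1/26) = -67/101 - 5*I*sqrt(7)*(-1/26) = -67/101 + 5*I*sqrt(7)/26 ≈ -0.66337 + 0.5088*I)
k*b = (-67/101 + 5*I*sqrt(7)/26)*72 = -4824/101 + 180*I*sqrt(7)/13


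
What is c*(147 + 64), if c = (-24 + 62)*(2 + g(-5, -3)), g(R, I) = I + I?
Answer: -32072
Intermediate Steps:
g(R, I) = 2*I
c = -152 (c = (-24 + 62)*(2 + 2*(-3)) = 38*(2 - 6) = 38*(-4) = -152)
c*(147 + 64) = -152*(147 + 64) = -152*211 = -32072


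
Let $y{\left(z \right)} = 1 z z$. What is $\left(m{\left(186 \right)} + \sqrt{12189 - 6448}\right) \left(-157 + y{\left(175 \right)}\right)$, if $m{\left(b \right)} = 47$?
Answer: $1431996 + 30468 \sqrt{5741} \approx 3.7405 \cdot 10^{6}$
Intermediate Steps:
$y{\left(z \right)} = z^{2}$ ($y{\left(z \right)} = z z = z^{2}$)
$\left(m{\left(186 \right)} + \sqrt{12189 - 6448}\right) \left(-157 + y{\left(175 \right)}\right) = \left(47 + \sqrt{12189 - 6448}\right) \left(-157 + 175^{2}\right) = \left(47 + \sqrt{5741}\right) \left(-157 + 30625\right) = \left(47 + \sqrt{5741}\right) 30468 = 1431996 + 30468 \sqrt{5741}$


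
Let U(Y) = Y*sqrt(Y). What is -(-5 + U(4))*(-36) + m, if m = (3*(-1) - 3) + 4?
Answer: 106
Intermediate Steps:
U(Y) = Y**(3/2)
m = -2 (m = (-3 - 3) + 4 = -6 + 4 = -2)
-(-5 + U(4))*(-36) + m = -(-5 + 4**(3/2))*(-36) - 2 = -(-5 + 8)*(-36) - 2 = -1*3*(-36) - 2 = -3*(-36) - 2 = 108 - 2 = 106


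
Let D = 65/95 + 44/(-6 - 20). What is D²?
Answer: 62001/61009 ≈ 1.0163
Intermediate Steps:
D = -249/247 (D = 65*(1/95) + 44/(-26) = 13/19 + 44*(-1/26) = 13/19 - 22/13 = -249/247 ≈ -1.0081)
D² = (-249/247)² = 62001/61009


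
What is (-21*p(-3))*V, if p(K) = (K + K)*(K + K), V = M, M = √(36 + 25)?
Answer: -756*√61 ≈ -5904.5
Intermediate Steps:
M = √61 ≈ 7.8102
V = √61 ≈ 7.8102
p(K) = 4*K² (p(K) = (2*K)*(2*K) = 4*K²)
(-21*p(-3))*V = (-84*(-3)²)*√61 = (-84*9)*√61 = (-21*36)*√61 = -756*√61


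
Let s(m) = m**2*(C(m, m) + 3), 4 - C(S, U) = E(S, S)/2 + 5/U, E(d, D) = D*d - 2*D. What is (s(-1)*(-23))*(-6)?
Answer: 1449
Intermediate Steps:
E(d, D) = -2*D + D*d
C(S, U) = 4 - 5/U - S*(-2 + S)/2 (C(S, U) = 4 - ((S*(-2 + S))/2 + 5/U) = 4 - ((S*(-2 + S))*(1/2) + 5/U) = 4 - (S*(-2 + S)/2 + 5/U) = 4 - (5/U + S*(-2 + S)/2) = 4 + (-5/U - S*(-2 + S)/2) = 4 - 5/U - S*(-2 + S)/2)
s(m) = m**2*(7 + m - 5/m - m**2/2) (s(m) = m**2*((4 + m - 5/m - m**2/2) + 3) = m**2*(7 + m - 5/m - m**2/2))
(s(-1)*(-23))*(-6) = (-1/2*(-1)*(10 - (-14 - (-2 - 1)))*(-23))*(-6) = (-1/2*(-1)*(10 - (-14 - 1*(-3)))*(-23))*(-6) = (-1/2*(-1)*(10 - (-14 + 3))*(-23))*(-6) = (-1/2*(-1)*(10 - 1*(-11))*(-23))*(-6) = (-1/2*(-1)*(10 + 11)*(-23))*(-6) = (-1/2*(-1)*21*(-23))*(-6) = ((21/2)*(-23))*(-6) = -483/2*(-6) = 1449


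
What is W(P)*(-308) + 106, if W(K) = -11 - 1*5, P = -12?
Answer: 5034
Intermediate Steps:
W(K) = -16 (W(K) = -11 - 5 = -16)
W(P)*(-308) + 106 = -16*(-308) + 106 = 4928 + 106 = 5034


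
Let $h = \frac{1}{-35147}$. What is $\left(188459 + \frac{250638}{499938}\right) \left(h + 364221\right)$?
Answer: $\frac{28716938593532372940}{418364783} \approx 6.8641 \cdot 10^{10}$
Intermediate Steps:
$h = - \frac{1}{35147} \approx -2.8452 \cdot 10^{-5}$
$\left(188459 + \frac{250638}{499938}\right) \left(h + 364221\right) = \left(188459 + \frac{250638}{499938}\right) \left(- \frac{1}{35147} + 364221\right) = \left(188459 + 250638 \cdot \frac{1}{499938}\right) \frac{12801275486}{35147} = \left(188459 + \frac{41773}{83323}\right) \frac{12801275486}{35147} = \frac{15703011030}{83323} \cdot \frac{12801275486}{35147} = \frac{28716938593532372940}{418364783}$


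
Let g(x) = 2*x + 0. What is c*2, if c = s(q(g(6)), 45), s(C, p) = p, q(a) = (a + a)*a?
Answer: 90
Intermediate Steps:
g(x) = 2*x
q(a) = 2*a² (q(a) = (2*a)*a = 2*a²)
c = 45
c*2 = 45*2 = 90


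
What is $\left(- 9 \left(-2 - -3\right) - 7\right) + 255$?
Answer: $239$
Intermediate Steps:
$\left(- 9 \left(-2 - -3\right) - 7\right) + 255 = \left(- 9 \left(-2 + 3\right) - 7\right) + 255 = \left(\left(-9\right) 1 - 7\right) + 255 = \left(-9 - 7\right) + 255 = -16 + 255 = 239$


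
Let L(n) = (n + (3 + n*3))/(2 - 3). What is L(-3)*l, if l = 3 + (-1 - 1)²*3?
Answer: 135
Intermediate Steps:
L(n) = -3 - 4*n (L(n) = (n + (3 + 3*n))/(-1) = (3 + 4*n)*(-1) = -3 - 4*n)
l = 15 (l = 3 + (-2)²*3 = 3 + 4*3 = 3 + 12 = 15)
L(-3)*l = (-3 - 4*(-3))*15 = (-3 + 12)*15 = 9*15 = 135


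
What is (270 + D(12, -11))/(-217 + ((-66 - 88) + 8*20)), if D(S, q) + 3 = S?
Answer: -279/211 ≈ -1.3223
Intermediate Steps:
D(S, q) = -3 + S
(270 + D(12, -11))/(-217 + ((-66 - 88) + 8*20)) = (270 + (-3 + 12))/(-217 + ((-66 - 88) + 8*20)) = (270 + 9)/(-217 + (-154 + 160)) = 279/(-217 + 6) = 279/(-211) = 279*(-1/211) = -279/211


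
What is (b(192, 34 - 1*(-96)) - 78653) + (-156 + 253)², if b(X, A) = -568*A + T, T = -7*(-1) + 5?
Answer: -143072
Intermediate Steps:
T = 12 (T = 7 + 5 = 12)
b(X, A) = 12 - 568*A (b(X, A) = -568*A + 12 = 12 - 568*A)
(b(192, 34 - 1*(-96)) - 78653) + (-156 + 253)² = ((12 - 568*(34 - 1*(-96))) - 78653) + (-156 + 253)² = ((12 - 568*(34 + 96)) - 78653) + 97² = ((12 - 568*130) - 78653) + 9409 = ((12 - 73840) - 78653) + 9409 = (-73828 - 78653) + 9409 = -152481 + 9409 = -143072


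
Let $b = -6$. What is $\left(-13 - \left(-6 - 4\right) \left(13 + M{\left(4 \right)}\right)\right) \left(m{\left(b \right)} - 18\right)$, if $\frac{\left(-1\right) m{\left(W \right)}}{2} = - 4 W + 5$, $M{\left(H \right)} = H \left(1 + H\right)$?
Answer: $-24092$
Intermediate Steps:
$m{\left(W \right)} = -10 + 8 W$ ($m{\left(W \right)} = - 2 \left(- 4 W + 5\right) = - 2 \left(5 - 4 W\right) = -10 + 8 W$)
$\left(-13 - \left(-6 - 4\right) \left(13 + M{\left(4 \right)}\right)\right) \left(m{\left(b \right)} - 18\right) = \left(-13 - \left(-6 - 4\right) \left(13 + 4 \left(1 + 4\right)\right)\right) \left(\left(-10 + 8 \left(-6\right)\right) - 18\right) = \left(-13 - - 10 \left(13 + 4 \cdot 5\right)\right) \left(\left(-10 - 48\right) - 18\right) = \left(-13 - - 10 \left(13 + 20\right)\right) \left(-58 - 18\right) = \left(-13 - \left(-10\right) 33\right) \left(-76\right) = \left(-13 - -330\right) \left(-76\right) = \left(-13 + 330\right) \left(-76\right) = 317 \left(-76\right) = -24092$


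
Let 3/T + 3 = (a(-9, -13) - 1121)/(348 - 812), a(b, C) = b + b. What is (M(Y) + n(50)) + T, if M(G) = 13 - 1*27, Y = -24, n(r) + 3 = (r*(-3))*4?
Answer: -157493/253 ≈ -622.50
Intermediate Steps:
n(r) = -3 - 12*r (n(r) = -3 + (r*(-3))*4 = -3 - 3*r*4 = -3 - 12*r)
a(b, C) = 2*b
M(G) = -14 (M(G) = 13 - 27 = -14)
T = -1392/253 (T = 3/(-3 + (2*(-9) - 1121)/(348 - 812)) = 3/(-3 + (-18 - 1121)/(-464)) = 3/(-3 - 1139*(-1/464)) = 3/(-3 + 1139/464) = 3/(-253/464) = 3*(-464/253) = -1392/253 ≈ -5.5020)
(M(Y) + n(50)) + T = (-14 + (-3 - 12*50)) - 1392/253 = (-14 + (-3 - 600)) - 1392/253 = (-14 - 603) - 1392/253 = -617 - 1392/253 = -157493/253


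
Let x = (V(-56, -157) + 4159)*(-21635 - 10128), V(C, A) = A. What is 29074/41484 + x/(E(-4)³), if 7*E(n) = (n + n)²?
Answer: -226090090408207/1359347712 ≈ -1.6632e+5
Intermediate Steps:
E(n) = 4*n²/7 (E(n) = (n + n)²/7 = (2*n)²/7 = (4*n²)/7 = 4*n²/7)
x = -127115526 (x = (-157 + 4159)*(-21635 - 10128) = 4002*(-31763) = -127115526)
29074/41484 + x/(E(-4)³) = 29074/41484 - 127115526/(((4/7)*(-4)²)³) = 29074*(1/41484) - 127115526/(((4/7)*16)³) = 14537/20742 - 127115526/((64/7)³) = 14537/20742 - 127115526/262144/343 = 14537/20742 - 127115526*343/262144 = 14537/20742 - 21800312709/131072 = -226090090408207/1359347712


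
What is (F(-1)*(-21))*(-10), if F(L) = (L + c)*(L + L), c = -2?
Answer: 1260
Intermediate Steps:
F(L) = 2*L*(-2 + L) (F(L) = (L - 2)*(L + L) = (-2 + L)*(2*L) = 2*L*(-2 + L))
(F(-1)*(-21))*(-10) = ((2*(-1)*(-2 - 1))*(-21))*(-10) = ((2*(-1)*(-3))*(-21))*(-10) = (6*(-21))*(-10) = -126*(-10) = 1260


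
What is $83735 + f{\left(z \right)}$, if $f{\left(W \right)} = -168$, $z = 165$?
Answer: $83567$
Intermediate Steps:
$83735 + f{\left(z \right)} = 83735 - 168 = 83567$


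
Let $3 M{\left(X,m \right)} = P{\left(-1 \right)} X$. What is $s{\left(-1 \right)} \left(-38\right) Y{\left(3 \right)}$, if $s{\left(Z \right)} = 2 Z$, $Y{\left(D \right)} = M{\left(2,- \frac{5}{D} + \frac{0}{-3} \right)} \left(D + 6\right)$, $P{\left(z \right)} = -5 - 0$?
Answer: $-2280$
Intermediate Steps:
$P{\left(z \right)} = -5$ ($P{\left(z \right)} = -5 + 0 = -5$)
$M{\left(X,m \right)} = - \frac{5 X}{3}$ ($M{\left(X,m \right)} = \frac{\left(-5\right) X}{3} = - \frac{5 X}{3}$)
$Y{\left(D \right)} = -20 - \frac{10 D}{3}$ ($Y{\left(D \right)} = \left(- \frac{5}{3}\right) 2 \left(D + 6\right) = - \frac{10 \left(6 + D\right)}{3} = -20 - \frac{10 D}{3}$)
$s{\left(-1 \right)} \left(-38\right) Y{\left(3 \right)} = 2 \left(-1\right) \left(-38\right) \left(-20 - 10\right) = \left(-2\right) \left(-38\right) \left(-20 - 10\right) = 76 \left(-30\right) = -2280$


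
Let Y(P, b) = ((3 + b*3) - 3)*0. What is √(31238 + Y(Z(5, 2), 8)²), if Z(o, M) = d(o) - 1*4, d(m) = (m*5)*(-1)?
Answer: √31238 ≈ 176.74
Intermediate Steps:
d(m) = -5*m (d(m) = (5*m)*(-1) = -5*m)
Z(o, M) = -4 - 5*o (Z(o, M) = -5*o - 1*4 = -5*o - 4 = -4 - 5*o)
Y(P, b) = 0 (Y(P, b) = ((3 + 3*b) - 3)*0 = (3*b)*0 = 0)
√(31238 + Y(Z(5, 2), 8)²) = √(31238 + 0²) = √(31238 + 0) = √31238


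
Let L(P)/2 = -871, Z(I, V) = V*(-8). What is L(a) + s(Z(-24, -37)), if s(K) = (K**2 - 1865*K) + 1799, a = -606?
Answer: -464367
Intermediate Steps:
Z(I, V) = -8*V
s(K) = 1799 + K**2 - 1865*K
L(P) = -1742 (L(P) = 2*(-871) = -1742)
L(a) + s(Z(-24, -37)) = -1742 + (1799 + (-8*(-37))**2 - (-14920)*(-37)) = -1742 + (1799 + 296**2 - 1865*296) = -1742 + (1799 + 87616 - 552040) = -1742 - 462625 = -464367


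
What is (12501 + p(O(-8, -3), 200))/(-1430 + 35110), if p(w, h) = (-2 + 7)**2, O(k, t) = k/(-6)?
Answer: 6263/16840 ≈ 0.37191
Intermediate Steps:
O(k, t) = -k/6 (O(k, t) = k*(-1/6) = -k/6)
p(w, h) = 25 (p(w, h) = 5**2 = 25)
(12501 + p(O(-8, -3), 200))/(-1430 + 35110) = (12501 + 25)/(-1430 + 35110) = 12526/33680 = 12526*(1/33680) = 6263/16840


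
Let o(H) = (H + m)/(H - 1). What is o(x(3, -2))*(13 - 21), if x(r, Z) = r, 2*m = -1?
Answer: -10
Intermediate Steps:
m = -1/2 (m = (1/2)*(-1) = -1/2 ≈ -0.50000)
o(H) = (-1/2 + H)/(-1 + H) (o(H) = (H - 1/2)/(H - 1) = (-1/2 + H)/(-1 + H))
o(x(3, -2))*(13 - 21) = ((-1/2 + 3)/(-1 + 3))*(13 - 21) = ((5/2)/2)*(-8) = ((1/2)*(5/2))*(-8) = (5/4)*(-8) = -10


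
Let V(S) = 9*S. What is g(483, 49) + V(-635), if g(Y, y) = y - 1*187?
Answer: -5853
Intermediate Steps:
g(Y, y) = -187 + y (g(Y, y) = y - 187 = -187 + y)
g(483, 49) + V(-635) = (-187 + 49) + 9*(-635) = -138 - 5715 = -5853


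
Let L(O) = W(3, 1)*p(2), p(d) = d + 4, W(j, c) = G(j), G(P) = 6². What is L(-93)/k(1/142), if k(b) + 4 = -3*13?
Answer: -216/43 ≈ -5.0233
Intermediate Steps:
G(P) = 36
k(b) = -43 (k(b) = -4 - 3*13 = -4 - 39 = -43)
W(j, c) = 36
p(d) = 4 + d
L(O) = 216 (L(O) = 36*(4 + 2) = 36*6 = 216)
L(-93)/k(1/142) = 216/(-43) = 216*(-1/43) = -216/43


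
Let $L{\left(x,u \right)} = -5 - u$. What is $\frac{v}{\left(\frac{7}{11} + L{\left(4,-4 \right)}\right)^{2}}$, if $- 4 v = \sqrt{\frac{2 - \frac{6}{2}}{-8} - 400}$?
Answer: $- \frac{121 i \sqrt{6398}}{256} \approx - 37.807 i$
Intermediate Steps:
$v = - \frac{i \sqrt{6398}}{16}$ ($v = - \frac{\sqrt{\frac{2 - \frac{6}{2}}{-8} - 400}}{4} = - \frac{\sqrt{- \frac{2 - 3}{8} - 400}}{4} = - \frac{\sqrt{\left(- \frac{1}{8}\right) \left(-1\right) - 400}}{4} = - \frac{\sqrt{\frac{1}{8} - 400}}{4} = - \frac{\sqrt{- \frac{3199}{8}}}{4} = - \frac{\frac{1}{4} i \sqrt{6398}}{4} = - \frac{i \sqrt{6398}}{16} \approx - 4.9992 i$)
$\frac{v}{\left(\frac{7}{11} + L{\left(4,-4 \right)}\right)^{2}} = \frac{\left(- \frac{1}{16}\right) i \sqrt{6398}}{\left(\frac{7}{11} - 1\right)^{2}} = \frac{\left(- \frac{1}{16}\right) i \sqrt{6398}}{\left(- \frac{4}{11}\right)^{2}} = \frac{\left(- \frac{1}{16}\right) i \sqrt{6398}}{\frac{16}{121}} = - \frac{i \sqrt{6398}}{16} \cdot \frac{121}{16} = - \frac{121 i \sqrt{6398}}{256}$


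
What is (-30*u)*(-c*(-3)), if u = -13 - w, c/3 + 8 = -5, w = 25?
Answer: -133380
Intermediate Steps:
c = -39 (c = -24 + 3*(-5) = -24 - 15 = -39)
u = -38 (u = -13 - 1*25 = -13 - 25 = -38)
(-30*u)*(-c*(-3)) = (-30*(-38))*(-1*(-39)*(-3)) = 1140*(39*(-3)) = 1140*(-117) = -133380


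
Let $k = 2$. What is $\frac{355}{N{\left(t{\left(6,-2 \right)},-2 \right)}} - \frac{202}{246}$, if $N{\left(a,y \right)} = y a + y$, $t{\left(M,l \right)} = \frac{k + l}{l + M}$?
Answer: $- \frac{43867}{246} \approx -178.32$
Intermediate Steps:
$t{\left(M,l \right)} = \frac{2 + l}{M + l}$ ($t{\left(M,l \right)} = \frac{2 + l}{l + M} = \frac{2 + l}{M + l}$)
$N{\left(a,y \right)} = y + a y$ ($N{\left(a,y \right)} = a y + y = y + a y$)
$\frac{355}{N{\left(t{\left(6,-2 \right)},-2 \right)}} - \frac{202}{246} = \frac{355}{\left(-2\right) \left(1 + \frac{2 - 2}{6 - 2}\right)} - \frac{202}{246} = \frac{355}{\left(-2\right) \left(1 + \frac{1}{4} \cdot 0\right)} - \frac{101}{123} = \frac{355}{\left(-2\right) \left(1 + 0\right)} - \frac{101}{123} = \frac{355}{\left(-2\right) 1} - \frac{101}{123} = \frac{355}{-2} - \frac{101}{123} = 355 \left(- \frac{1}{2}\right) - \frac{101}{123} = - \frac{355}{2} - \frac{101}{123} = - \frac{43867}{246}$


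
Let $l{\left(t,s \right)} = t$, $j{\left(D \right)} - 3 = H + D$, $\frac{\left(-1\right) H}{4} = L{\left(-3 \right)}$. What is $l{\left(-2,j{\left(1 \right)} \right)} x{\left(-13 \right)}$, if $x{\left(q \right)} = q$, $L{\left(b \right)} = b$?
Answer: $26$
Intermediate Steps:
$H = 12$ ($H = \left(-4\right) \left(-3\right) = 12$)
$j{\left(D \right)} = 15 + D$ ($j{\left(D \right)} = 3 + \left(12 + D\right) = 15 + D$)
$l{\left(-2,j{\left(1 \right)} \right)} x{\left(-13 \right)} = \left(-2\right) \left(-13\right) = 26$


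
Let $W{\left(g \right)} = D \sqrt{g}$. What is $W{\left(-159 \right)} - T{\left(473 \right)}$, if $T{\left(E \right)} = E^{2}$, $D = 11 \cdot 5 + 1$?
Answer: $-223729 + 56 i \sqrt{159} \approx -2.2373 \cdot 10^{5} + 706.13 i$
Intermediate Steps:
$D = 56$ ($D = 55 + 1 = 56$)
$W{\left(g \right)} = 56 \sqrt{g}$
$W{\left(-159 \right)} - T{\left(473 \right)} = 56 \sqrt{-159} - 473^{2} = 56 i \sqrt{159} - 223729 = -223729 + 56 i \sqrt{159}$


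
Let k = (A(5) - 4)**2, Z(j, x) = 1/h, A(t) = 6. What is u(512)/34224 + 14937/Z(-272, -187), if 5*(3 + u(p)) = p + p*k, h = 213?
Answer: 108886428653/34224 ≈ 3.1816e+6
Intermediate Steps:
Z(j, x) = 1/213
k = 4 (k = (6 - 4)**2 = 2**2 = 4)
u(p) = -3 + p (u(p) = -3 + (p + p*4)/5 = -3 + (p + 4*p)/5 = -3 + (5*p)/5 = -3 + p)
u(512)/34224 + 14937/Z(-272, -187) = (-3 + 512)/34224 + 14937/(1/213) = 509*(1/34224) + 14937*213 = 509/34224 + 3181581 = 108886428653/34224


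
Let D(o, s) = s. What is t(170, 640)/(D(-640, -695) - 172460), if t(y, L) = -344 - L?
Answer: 984/173155 ≈ 0.0056828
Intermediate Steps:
t(170, 640)/(D(-640, -695) - 172460) = (-344 - 1*640)/(-695 - 172460) = (-344 - 640)/(-173155) = -984*(-1/173155) = 984/173155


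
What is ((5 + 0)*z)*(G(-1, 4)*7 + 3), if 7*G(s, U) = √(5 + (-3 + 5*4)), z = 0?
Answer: 0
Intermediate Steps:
G(s, U) = √22/7 (G(s, U) = √(5 + (-3 + 5*4))/7 = √(5 + (-3 + 20))/7 = √(5 + 17)/7 = √22/7)
((5 + 0)*z)*(G(-1, 4)*7 + 3) = ((5 + 0)*0)*((√22/7)*7 + 3) = (5*0)*(√22 + 3) = 0*(3 + √22) = 0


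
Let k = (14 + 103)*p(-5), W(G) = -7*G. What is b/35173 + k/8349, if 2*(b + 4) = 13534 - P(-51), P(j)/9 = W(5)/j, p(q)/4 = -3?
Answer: 79963595/3328139606 ≈ 0.024027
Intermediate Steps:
p(q) = -12 (p(q) = 4*(-3) = -12)
P(j) = -315/j (P(j) = 9*((-7*5)/j) = 9*(-35/j) = -315/j)
k = -1404 (k = (14 + 103)*(-12) = 117*(-12) = -1404)
b = 229837/34 (b = -4 + (13534 - (-315)/(-51))/2 = -4 + (13534 - (-315)*(-1)/51)/2 = -4 + (13534 - 1*105/17)/2 = -4 + (13534 - 105/17)/2 = -4 + (½)*(229973/17) = -4 + 229973/34 = 229837/34 ≈ 6759.9)
b/35173 + k/8349 = (229837/34)/35173 - 1404/8349 = (229837/34)*(1/35173) - 1404*1/8349 = 229837/1195882 - 468/2783 = 79963595/3328139606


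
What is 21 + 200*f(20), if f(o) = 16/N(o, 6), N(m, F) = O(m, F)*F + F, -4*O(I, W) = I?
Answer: -337/3 ≈ -112.33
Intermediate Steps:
O(I, W) = -I/4
N(m, F) = F - F*m/4 (N(m, F) = (-m/4)*F + F = -F*m/4 + F = F - F*m/4)
f(o) = 16/(6 - 3*o/2) (f(o) = 16/(((1/4)*6*(4 - o))) = 16/(6 - 3*o/2))
21 + 200*f(20) = 21 + 200*(-32/(-12 + 3*20)) = 21 + 200*(-32/(-12 + 60)) = 21 + 200*(-32/48) = 21 + 200*(-32*1/48) = 21 + 200*(-2/3) = 21 - 400/3 = -337/3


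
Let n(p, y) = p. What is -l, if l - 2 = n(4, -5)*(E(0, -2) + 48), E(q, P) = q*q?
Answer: -194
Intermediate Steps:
E(q, P) = q²
l = 194 (l = 2 + 4*(0² + 48) = 2 + 4*(0 + 48) = 2 + 4*48 = 2 + 192 = 194)
-l = -1*194 = -194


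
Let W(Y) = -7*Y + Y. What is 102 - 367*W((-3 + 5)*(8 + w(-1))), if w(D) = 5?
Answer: 57354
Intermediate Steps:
W(Y) = -6*Y
102 - 367*W((-3 + 5)*(8 + w(-1))) = 102 - (-2202)*(-3 + 5)*(8 + 5) = 102 - (-2202)*2*13 = 102 - (-2202)*26 = 102 - 367*(-156) = 102 + 57252 = 57354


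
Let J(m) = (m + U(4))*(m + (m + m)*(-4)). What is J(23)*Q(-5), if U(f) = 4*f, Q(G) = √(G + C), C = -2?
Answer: -6279*I*√7 ≈ -16613.0*I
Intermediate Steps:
Q(G) = √(-2 + G) (Q(G) = √(G - 2) = √(-2 + G))
J(m) = -7*m*(16 + m) (J(m) = (m + 4*4)*(m + (m + m)*(-4)) = (m + 16)*(m + (2*m)*(-4)) = (16 + m)*(m - 8*m) = (16 + m)*(-7*m) = -7*m*(16 + m))
J(23)*Q(-5) = (-7*23*(16 + 23))*√(-2 - 5) = (-7*23*39)*√(-7) = -6279*I*√7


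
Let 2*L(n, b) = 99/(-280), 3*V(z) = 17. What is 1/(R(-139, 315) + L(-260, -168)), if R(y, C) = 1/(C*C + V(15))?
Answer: -41676880/7367457 ≈ -5.6569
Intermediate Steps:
V(z) = 17/3 (V(z) = (⅓)*17 = 17/3)
R(y, C) = 1/(17/3 + C²) (R(y, C) = 1/(C*C + 17/3) = 1/(C² + 17/3) = 1/(17/3 + C²))
L(n, b) = -99/560 (L(n, b) = (99/(-280))/2 = (99*(-1/280))/2 = (½)*(-99/280) = -99/560)
1/(R(-139, 315) + L(-260, -168)) = 1/(3/(17 + 3*315²) - 99/560) = 1/(3/(17 + 3*99225) - 99/560) = 1/(3/(17 + 297675) - 99/560) = 1/(3/297692 - 99/560) = 1/(-7367457/41676880) = -41676880/7367457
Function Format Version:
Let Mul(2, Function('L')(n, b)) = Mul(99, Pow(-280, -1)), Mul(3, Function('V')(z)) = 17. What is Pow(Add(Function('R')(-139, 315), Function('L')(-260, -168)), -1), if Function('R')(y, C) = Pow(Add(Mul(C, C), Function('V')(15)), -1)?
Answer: Rational(-41676880, 7367457) ≈ -5.6569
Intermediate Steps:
Function('V')(z) = Rational(17, 3) (Function('V')(z) = Mul(Rational(1, 3), 17) = Rational(17, 3))
Function('R')(y, C) = Pow(Add(Rational(17, 3), Pow(C, 2)), -1) (Function('R')(y, C) = Pow(Add(Mul(C, C), Rational(17, 3)), -1) = Pow(Add(Pow(C, 2), Rational(17, 3)), -1) = Pow(Add(Rational(17, 3), Pow(C, 2)), -1))
Function('L')(n, b) = Rational(-99, 560) (Function('L')(n, b) = Mul(Rational(1, 2), Mul(99, Pow(-280, -1))) = Mul(Rational(1, 2), Mul(99, Rational(-1, 280))) = Mul(Rational(1, 2), Rational(-99, 280)) = Rational(-99, 560))
Pow(Add(Function('R')(-139, 315), Function('L')(-260, -168)), -1) = Pow(Add(Mul(3, Pow(Add(17, Mul(3, Pow(315, 2))), -1)), Rational(-99, 560)), -1) = Pow(Add(Mul(3, Pow(Add(17, Mul(3, 99225)), -1)), Rational(-99, 560)), -1) = Pow(Add(Mul(3, Pow(Add(17, 297675), -1)), Rational(-99, 560)), -1) = Pow(Add(Mul(3, Pow(297692, -1)), Rational(-99, 560)), -1) = Pow(Add(Mul(3, Rational(1, 297692)), Rational(-99, 560)), -1) = Pow(Add(Rational(3, 297692), Rational(-99, 560)), -1) = Pow(Rational(-7367457, 41676880), -1) = Rational(-41676880, 7367457)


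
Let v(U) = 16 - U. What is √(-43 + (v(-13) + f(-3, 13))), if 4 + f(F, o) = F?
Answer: I*√21 ≈ 4.5826*I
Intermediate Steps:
f(F, o) = -4 + F
√(-43 + (v(-13) + f(-3, 13))) = √(-43 + ((16 - 1*(-13)) + (-4 - 3))) = √(-43 + ((16 + 13) - 7)) = √(-43 + (29 - 7)) = √(-43 + 22) = √(-21) = I*√21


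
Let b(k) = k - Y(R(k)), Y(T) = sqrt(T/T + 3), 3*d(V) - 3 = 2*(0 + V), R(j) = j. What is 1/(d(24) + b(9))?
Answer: 1/24 ≈ 0.041667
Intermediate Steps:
d(V) = 1 + 2*V/3 (d(V) = 1 + (2*(0 + V))/3 = 1 + (2*V)/3 = 1 + 2*V/3)
Y(T) = 2 (Y(T) = sqrt(1 + 3) = sqrt(4) = 2)
b(k) = -2 + k (b(k) = k - 1*2 = k - 2 = -2 + k)
1/(d(24) + b(9)) = 1/((1 + (2/3)*24) + (-2 + 9)) = 1/((1 + 16) + 7) = 1/(17 + 7) = 1/24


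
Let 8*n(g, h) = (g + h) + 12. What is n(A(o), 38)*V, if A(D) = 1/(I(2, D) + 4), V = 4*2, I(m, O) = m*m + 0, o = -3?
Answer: 401/8 ≈ 50.125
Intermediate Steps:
I(m, O) = m**2 (I(m, O) = m**2 + 0 = m**2)
V = 8
A(D) = 1/8 (A(D) = 1/(2**2 + 4) = 1/(4 + 4) = 1/8)
n(g, h) = 3/2 + g/8 + h/8 (n(g, h) = ((g + h) + 12)/8 = (12 + g + h)/8 = 3/2 + g/8 + h/8)
n(A(o), 38)*V = (3/2 + (1/8)*(1/8) + (1/8)*38)*8 = (3/2 + 1/64 + 19/4)*8 = (401/64)*8 = 401/8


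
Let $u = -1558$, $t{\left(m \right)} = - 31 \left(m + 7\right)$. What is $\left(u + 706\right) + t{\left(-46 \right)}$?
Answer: $357$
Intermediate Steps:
$t{\left(m \right)} = -217 - 31 m$ ($t{\left(m \right)} = - 31 \left(7 + m\right) = -217 - 31 m$)
$\left(u + 706\right) + t{\left(-46 \right)} = \left(-1558 + 706\right) - -1209 = -852 + \left(-217 + 1426\right) = -852 + 1209 = 357$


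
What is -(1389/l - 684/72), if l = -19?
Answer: 3139/38 ≈ 82.605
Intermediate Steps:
-(1389/l - 684/72) = -(1389/(-19) - 684/72) = -(1389*(-1/19) - 684*1/72) = -(-1389/19 - 19/2) = -1*(-3139/38) = 3139/38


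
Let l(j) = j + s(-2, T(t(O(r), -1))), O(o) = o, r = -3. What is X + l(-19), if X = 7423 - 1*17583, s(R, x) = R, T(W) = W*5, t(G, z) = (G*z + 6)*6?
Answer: -10181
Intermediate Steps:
t(G, z) = 36 + 6*G*z (t(G, z) = (6 + G*z)*6 = 36 + 6*G*z)
T(W) = 5*W
l(j) = -2 + j (l(j) = j - 2 = -2 + j)
X = -10160 (X = 7423 - 17583 = -10160)
X + l(-19) = -10160 + (-2 - 19) = -10160 - 21 = -10181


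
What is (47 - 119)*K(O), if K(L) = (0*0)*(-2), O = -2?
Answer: 0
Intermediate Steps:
K(L) = 0 (K(L) = 0*(-2) = 0)
(47 - 119)*K(O) = (47 - 119)*0 = -72*0 = 0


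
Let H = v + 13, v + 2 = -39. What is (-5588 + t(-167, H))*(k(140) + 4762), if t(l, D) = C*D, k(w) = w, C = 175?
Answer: -51412176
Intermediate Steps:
v = -41 (v = -2 - 39 = -41)
H = -28 (H = -41 + 13 = -28)
t(l, D) = 175*D
(-5588 + t(-167, H))*(k(140) + 4762) = (-5588 + 175*(-28))*(140 + 4762) = (-5588 - 4900)*4902 = -10488*4902 = -51412176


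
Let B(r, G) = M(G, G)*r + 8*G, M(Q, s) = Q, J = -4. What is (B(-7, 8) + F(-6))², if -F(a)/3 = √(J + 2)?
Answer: 46 - 48*I*√2 ≈ 46.0 - 67.882*I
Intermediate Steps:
B(r, G) = 8*G + G*r (B(r, G) = G*r + 8*G = 8*G + G*r)
F(a) = -3*I*√2 (F(a) = -3*√(-4 + 2) = -3*I*√2)
(B(-7, 8) + F(-6))² = (8*(8 - 7) - 3*I*√2)² = (8*1 - 3*I*√2)² = (8 - 3*I*√2)²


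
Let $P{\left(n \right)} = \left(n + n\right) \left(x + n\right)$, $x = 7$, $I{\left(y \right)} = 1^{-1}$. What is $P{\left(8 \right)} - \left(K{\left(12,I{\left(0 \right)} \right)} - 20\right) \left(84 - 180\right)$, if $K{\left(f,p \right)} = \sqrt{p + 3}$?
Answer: $-1488$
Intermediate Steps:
$I{\left(y \right)} = 1$
$K{\left(f,p \right)} = \sqrt{3 + p}$
$P{\left(n \right)} = 2 n \left(7 + n\right)$ ($P{\left(n \right)} = \left(n + n\right) \left(7 + n\right) = 2 n \left(7 + n\right)$)
$P{\left(8 \right)} - \left(K{\left(12,I{\left(0 \right)} \right)} - 20\right) \left(84 - 180\right) = 2 \cdot 8 \left(7 + 8\right) - \left(\sqrt{3 + 1} - 20\right) \left(84 - 180\right) = 2 \cdot 8 \cdot 15 - \left(\sqrt{4} - 20\right) \left(-96\right) = 240 - \left(2 - 20\right) \left(-96\right) = 240 - \left(-18\right) \left(-96\right) = 240 - 1728 = -1488$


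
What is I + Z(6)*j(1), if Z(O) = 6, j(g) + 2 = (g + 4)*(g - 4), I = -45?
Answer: -147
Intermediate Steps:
j(g) = -2 + (-4 + g)*(4 + g) (j(g) = -2 + (g + 4)*(g - 4) = -2 + (4 + g)*(-4 + g) = -2 + (-4 + g)*(4 + g))
I + Z(6)*j(1) = -45 + 6*(-18 + 1**2) = -45 + 6*(-18 + 1) = -45 + 6*(-17) = -45 - 102 = -147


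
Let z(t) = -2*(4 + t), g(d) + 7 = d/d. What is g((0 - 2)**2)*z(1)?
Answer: 60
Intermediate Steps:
g(d) = -6 (g(d) = -7 + d/d = -7 + 1 = -6)
z(t) = -8 - 2*t
g((0 - 2)**2)*z(1) = -6*(-8 - 2*1) = -6*(-8 - 2) = -6*(-10) = 60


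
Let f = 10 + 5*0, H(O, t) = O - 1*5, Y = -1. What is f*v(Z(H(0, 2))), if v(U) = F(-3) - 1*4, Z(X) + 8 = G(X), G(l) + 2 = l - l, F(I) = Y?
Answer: -50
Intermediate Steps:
F(I) = -1
H(O, t) = -5 + O (H(O, t) = O - 5 = -5 + O)
G(l) = -2 (G(l) = -2 + (l - l) = -2 + 0 = -2)
Z(X) = -10 (Z(X) = -8 - 2 = -10)
f = 10 (f = 10 + 0 = 10)
v(U) = -5 (v(U) = -1 - 1*4 = -1 - 4 = -5)
f*v(Z(H(0, 2))) = 10*(-5) = -50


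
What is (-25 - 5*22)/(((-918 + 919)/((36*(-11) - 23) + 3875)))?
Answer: -466560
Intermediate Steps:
(-25 - 5*22)/(((-918 + 919)/((36*(-11) - 23) + 3875))) = (-25 - 110)/((1/((-396 - 23) + 3875))) = -135/(1/(-419 + 3875)) = -135/(1/3456) = -135/(1*(1/3456)) = -135/1/3456 = -135*3456 = -466560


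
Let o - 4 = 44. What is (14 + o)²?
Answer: 3844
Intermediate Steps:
o = 48 (o = 4 + 44 = 48)
(14 + o)² = (14 + 48)² = 62² = 3844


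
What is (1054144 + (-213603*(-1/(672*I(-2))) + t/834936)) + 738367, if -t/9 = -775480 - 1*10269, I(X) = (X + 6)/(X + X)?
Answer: 13966153991423/7792736 ≈ 1.7922e+6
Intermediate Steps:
I(X) = (6 + X)/(2*X) (I(X) = (6 + X)/((2*X)) = (6 + X)*(1/(2*X)) = (6 + X)/(2*X))
t = 7071741 (t = -9*(-775480 - 1*10269) = -9*(-775480 - 10269) = -9*(-785749) = 7071741)
(1054144 + (-213603*(-1/(672*I(-2))) + t/834936)) + 738367 = (1054144 + (-213603*1/(168*(6 - 2)) + 7071741/834936)) + 738367 = (1054144 + (-213603/((((½)*(-½)*4)*(-6))*112) + 7071741*(1/834936))) + 738367 = (1054144 + (-213603/(-1*(-6)*112) + 2357247/278312)) + 738367 = (1054144 + (-213603/(6*112) + 2357247/278312)) + 738367 = (1054144 + (-213603/672 + 2357247/278312)) + 738367 = (1054144 + (-213603*1/672 + 2357247/278312)) + 738367 = (1054144 + (-71201/224 + 2357247/278312)) + 738367 = (1054144 - 2411008673/7792736) + 738367 = 8212254889311/7792736 + 738367 = 13966153991423/7792736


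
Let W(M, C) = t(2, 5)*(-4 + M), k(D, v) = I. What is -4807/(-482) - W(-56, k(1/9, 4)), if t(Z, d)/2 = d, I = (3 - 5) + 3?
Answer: 294007/482 ≈ 609.97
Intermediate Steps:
I = 1 (I = -2 + 3 = 1)
t(Z, d) = 2*d
k(D, v) = 1
W(M, C) = -40 + 10*M (W(M, C) = (2*5)*(-4 + M) = 10*(-4 + M) = -40 + 10*M)
-4807/(-482) - W(-56, k(1/9, 4)) = -4807/(-482) - (-40 + 10*(-56)) = -4807*(-1/482) - (-40 - 560) = 4807/482 - 1*(-600) = 4807/482 + 600 = 294007/482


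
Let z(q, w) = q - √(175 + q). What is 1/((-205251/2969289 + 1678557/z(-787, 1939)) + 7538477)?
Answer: 4577218548067387234649931/34495503527641455793921111766761 - 9866196781950288798*I*√17/34495503527641455793921111766761 ≈ 1.3269e-7 - 1.1793e-12*I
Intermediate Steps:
1/((-205251/2969289 + 1678557/z(-787, 1939)) + 7538477) = 1/((-205251/2969289 + 1678557/(-787 - √(175 - 787))) + 7538477) = 1/((-205251*1/2969289 + 1678557/(-787 - √(-612))) + 7538477) = 1/((-68417/989763 + 1678557/(-787 - 6*I*√17)) + 7538477) = 1/(7461305542534/989763 + 1678557/(-787 - 6*I*√17))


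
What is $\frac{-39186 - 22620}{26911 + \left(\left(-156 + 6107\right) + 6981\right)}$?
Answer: $- \frac{20602}{13281} \approx -1.5512$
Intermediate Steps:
$\frac{-39186 - 22620}{26911 + \left(\left(-156 + 6107\right) + 6981\right)} = - \frac{61806}{26911 + \left(5951 + 6981\right)} = - \frac{61806}{26911 + 12932} = - \frac{61806}{39843} = \left(-61806\right) \frac{1}{39843} = - \frac{20602}{13281}$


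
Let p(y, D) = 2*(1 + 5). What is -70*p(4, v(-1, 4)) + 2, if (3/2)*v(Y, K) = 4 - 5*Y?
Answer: -838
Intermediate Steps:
v(Y, K) = 8/3 - 10*Y/3 (v(Y, K) = 2*(4 - 5*Y)/3 = 8/3 - 10*Y/3)
p(y, D) = 12 (p(y, D) = 2*6 = 12)
-70*p(4, v(-1, 4)) + 2 = -70*12 + 2 = -840 + 2 = -838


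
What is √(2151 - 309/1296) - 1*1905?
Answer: -1905 + √2787387/36 ≈ -1858.6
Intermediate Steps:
√(2151 - 309/1296) - 1*1905 = √(2151 - 309*1/1296) - 1905 = √(2151 - 103/432) - 1905 = √(929129/432) - 1905 = √2787387/36 - 1905 = -1905 + √2787387/36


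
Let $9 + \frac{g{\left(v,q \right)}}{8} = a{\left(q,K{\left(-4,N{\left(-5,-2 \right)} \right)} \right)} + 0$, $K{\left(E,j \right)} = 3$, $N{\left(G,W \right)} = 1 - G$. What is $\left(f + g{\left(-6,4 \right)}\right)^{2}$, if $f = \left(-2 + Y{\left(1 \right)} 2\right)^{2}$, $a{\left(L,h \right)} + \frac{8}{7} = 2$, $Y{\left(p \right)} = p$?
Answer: $\frac{207936}{49} \approx 4243.6$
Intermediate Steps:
$a{\left(L,h \right)} = \frac{6}{7}$ ($a{\left(L,h \right)} = - \frac{8}{7} + 2 = \frac{6}{7}$)
$g{\left(v,q \right)} = - \frac{456}{7}$ ($g{\left(v,q \right)} = -72 + 8 \left(\frac{6}{7} + 0\right) = -72 + 8 \cdot \frac{6}{7} = -72 + \frac{48}{7} = - \frac{456}{7}$)
$f = 0$ ($f = \left(-2 + 1 \cdot 2\right)^{2} = \left(-2 + 2\right)^{2} = 0^{2} = 0$)
$\left(f + g{\left(-6,4 \right)}\right)^{2} = \left(0 - \frac{456}{7}\right)^{2} = \left(- \frac{456}{7}\right)^{2} = \frac{207936}{49}$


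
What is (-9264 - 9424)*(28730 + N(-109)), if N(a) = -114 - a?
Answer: -536812800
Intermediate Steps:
(-9264 - 9424)*(28730 + N(-109)) = (-9264 - 9424)*(28730 + (-114 - 1*(-109))) = -18688*(28730 + (-114 + 109)) = -18688*(28730 - 5) = -18688*28725 = -536812800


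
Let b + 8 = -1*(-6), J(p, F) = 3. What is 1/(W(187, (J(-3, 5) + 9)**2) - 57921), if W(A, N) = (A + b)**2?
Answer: -1/23696 ≈ -4.2201e-5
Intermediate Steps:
b = -2 (b = -8 - 1*(-6) = -8 + 6 = -2)
W(A, N) = (-2 + A)**2 (W(A, N) = (A - 2)**2 = (-2 + A)**2)
1/(W(187, (J(-3, 5) + 9)**2) - 57921) = 1/((-2 + 187)**2 - 57921) = 1/(185**2 - 57921) = 1/(34225 - 57921) = 1/(-23696) = -1/23696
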